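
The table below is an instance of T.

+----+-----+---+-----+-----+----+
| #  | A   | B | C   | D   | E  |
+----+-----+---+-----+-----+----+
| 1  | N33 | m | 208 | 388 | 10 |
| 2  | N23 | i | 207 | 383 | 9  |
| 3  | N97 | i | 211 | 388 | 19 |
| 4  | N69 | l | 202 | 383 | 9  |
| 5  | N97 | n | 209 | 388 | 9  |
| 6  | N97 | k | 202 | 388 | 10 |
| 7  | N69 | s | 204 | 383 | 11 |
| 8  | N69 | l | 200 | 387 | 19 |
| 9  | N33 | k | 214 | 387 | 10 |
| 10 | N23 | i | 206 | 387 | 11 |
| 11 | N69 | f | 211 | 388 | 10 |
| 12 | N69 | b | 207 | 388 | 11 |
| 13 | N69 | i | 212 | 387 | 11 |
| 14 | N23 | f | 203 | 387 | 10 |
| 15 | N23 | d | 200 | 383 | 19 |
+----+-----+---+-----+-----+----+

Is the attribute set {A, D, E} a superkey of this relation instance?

Yes

All 15 rows have distinct {A, D, E} values, so {A, D, E} → (all attributes) holds and {A, D, E} is a superkey.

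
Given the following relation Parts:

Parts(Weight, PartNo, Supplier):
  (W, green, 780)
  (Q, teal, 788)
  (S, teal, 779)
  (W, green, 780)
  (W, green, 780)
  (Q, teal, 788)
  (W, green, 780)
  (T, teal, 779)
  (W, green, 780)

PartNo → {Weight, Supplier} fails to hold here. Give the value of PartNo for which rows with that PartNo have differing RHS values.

teal

PartNo=green: 5 rows → {Weight,Supplier} = (W, 780), (W, 780), (W, 780), (W, 780), (W, 780) ✓
PartNo=teal: 4 rows → {Weight,Supplier} takes values {(Q, 788), (S, 779), (T, 779)} — violation
The only PartNo value with inconsistent RHS is PartNo=teal.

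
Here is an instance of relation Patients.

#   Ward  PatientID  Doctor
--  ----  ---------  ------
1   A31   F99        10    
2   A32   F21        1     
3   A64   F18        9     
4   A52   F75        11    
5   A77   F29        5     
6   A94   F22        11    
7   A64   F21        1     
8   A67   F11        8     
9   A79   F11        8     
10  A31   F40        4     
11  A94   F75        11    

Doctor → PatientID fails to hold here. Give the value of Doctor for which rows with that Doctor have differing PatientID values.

11

Doctor=10: row 1 → PatientID = F99 ✓
Doctor=1: rows 2, 7 → PatientID = F21, F21 ✓
Doctor=9: row 3 → PatientID = F18 ✓
Doctor=11: rows 4, 6, 11 → PatientID takes values {F75, F22} — violation
Doctor=5: row 5 → PatientID = F29 ✓
Doctor=8: rows 8, 9 → PatientID = F11, F11 ✓
Doctor=4: row 10 → PatientID = F40 ✓
The only Doctor value with inconsistent PatientID is Doctor=11.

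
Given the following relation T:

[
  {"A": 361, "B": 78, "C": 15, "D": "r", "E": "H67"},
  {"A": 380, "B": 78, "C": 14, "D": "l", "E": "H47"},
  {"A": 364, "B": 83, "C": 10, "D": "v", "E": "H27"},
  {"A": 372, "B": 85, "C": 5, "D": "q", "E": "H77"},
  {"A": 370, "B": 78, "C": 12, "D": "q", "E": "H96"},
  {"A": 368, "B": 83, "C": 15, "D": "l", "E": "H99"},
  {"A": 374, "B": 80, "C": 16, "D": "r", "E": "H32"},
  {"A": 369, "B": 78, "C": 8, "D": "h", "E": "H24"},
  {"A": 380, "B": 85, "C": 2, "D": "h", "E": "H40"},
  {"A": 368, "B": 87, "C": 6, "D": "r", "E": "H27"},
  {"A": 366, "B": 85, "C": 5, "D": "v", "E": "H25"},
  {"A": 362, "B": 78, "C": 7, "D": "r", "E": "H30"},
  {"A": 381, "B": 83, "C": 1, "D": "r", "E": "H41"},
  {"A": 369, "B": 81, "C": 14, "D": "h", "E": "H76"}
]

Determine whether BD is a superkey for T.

Two distinct rows share (B=78, D=r), so BD does not determine every attribute — not a superkey.

No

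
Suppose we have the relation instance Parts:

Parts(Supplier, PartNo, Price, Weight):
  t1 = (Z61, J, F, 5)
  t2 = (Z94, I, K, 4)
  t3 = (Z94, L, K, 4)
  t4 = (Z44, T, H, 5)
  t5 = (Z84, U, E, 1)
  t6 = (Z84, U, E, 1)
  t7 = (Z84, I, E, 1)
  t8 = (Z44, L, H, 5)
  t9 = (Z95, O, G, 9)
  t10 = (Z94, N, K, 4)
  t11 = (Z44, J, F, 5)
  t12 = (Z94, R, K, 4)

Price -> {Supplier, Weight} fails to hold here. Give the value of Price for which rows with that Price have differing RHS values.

F

Price=F: rows 1, 11 → {Supplier,Weight} takes values {(Z61, 5), (Z44, 5)} — violation
Price=K: rows 2, 3, 10, 12 → {Supplier,Weight} = (Z94, 4), (Z94, 4), (Z94, 4), (Z94, 4) ✓
Price=H: rows 4, 8 → {Supplier,Weight} = (Z44, 5), (Z44, 5) ✓
Price=E: rows 5, 6, 7 → {Supplier,Weight} = (Z84, 1), (Z84, 1), (Z84, 1) ✓
Price=G: row 9 → {Supplier,Weight} = (Z95, 9) ✓
The only Price value with inconsistent RHS is Price=F.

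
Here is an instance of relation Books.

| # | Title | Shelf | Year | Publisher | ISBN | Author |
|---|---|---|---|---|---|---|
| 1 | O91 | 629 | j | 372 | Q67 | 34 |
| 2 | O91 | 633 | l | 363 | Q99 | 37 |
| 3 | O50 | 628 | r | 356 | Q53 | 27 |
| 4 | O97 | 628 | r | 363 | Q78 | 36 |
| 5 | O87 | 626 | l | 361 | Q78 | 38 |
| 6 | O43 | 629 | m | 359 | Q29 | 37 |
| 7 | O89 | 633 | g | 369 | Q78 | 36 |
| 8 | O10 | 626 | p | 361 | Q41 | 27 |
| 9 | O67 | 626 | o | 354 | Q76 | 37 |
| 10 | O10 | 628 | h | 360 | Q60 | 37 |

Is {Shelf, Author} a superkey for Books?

All 10 rows have distinct {Shelf, Author} values, so {Shelf, Author} → (all attributes) holds and {Shelf, Author} is a superkey.

Yes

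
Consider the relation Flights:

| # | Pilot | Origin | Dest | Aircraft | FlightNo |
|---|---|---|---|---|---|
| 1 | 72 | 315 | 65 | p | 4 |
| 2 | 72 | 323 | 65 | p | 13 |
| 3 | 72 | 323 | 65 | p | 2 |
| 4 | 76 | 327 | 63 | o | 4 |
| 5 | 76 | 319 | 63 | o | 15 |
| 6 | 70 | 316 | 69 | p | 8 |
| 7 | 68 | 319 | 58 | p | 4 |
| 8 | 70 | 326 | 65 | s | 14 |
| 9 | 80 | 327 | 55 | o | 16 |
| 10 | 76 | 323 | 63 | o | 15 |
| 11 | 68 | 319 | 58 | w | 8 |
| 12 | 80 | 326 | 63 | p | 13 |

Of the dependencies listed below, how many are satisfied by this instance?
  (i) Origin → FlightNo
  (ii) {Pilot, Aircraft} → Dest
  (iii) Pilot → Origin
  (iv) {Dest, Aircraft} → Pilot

2

(i) Origin → FlightNo: Origin=323: rows 2, 3, 10 → FlightNo takes values {13, 2, 15} — violation; Origin=327: rows 4, 9 → FlightNo takes values {4, 16} — violation; Origin=319: rows 5, 7, 11 → FlightNo takes values {15, 4, 8} — violation; Origin=326: rows 8, 12 → FlightNo takes values {14, 13} — violation — fails.
(ii) {Pilot, Aircraft} → Dest: every LHS value maps to a single RHS value — holds.
(iii) Pilot → Origin: Pilot=72: rows 1, 2, 3 → Origin takes values {315, 323} — violation; Pilot=76: rows 4, 5, 10 → Origin takes values {327, 319, 323} — violation; Pilot=70: rows 6, 8 → Origin takes values {316, 326} — violation; Pilot=80: rows 9, 12 → Origin takes values {327, 326} — violation — fails.
(iv) {Dest, Aircraft} → Pilot: every LHS value maps to a single RHS value — holds.
2 of the 4 dependencies hold.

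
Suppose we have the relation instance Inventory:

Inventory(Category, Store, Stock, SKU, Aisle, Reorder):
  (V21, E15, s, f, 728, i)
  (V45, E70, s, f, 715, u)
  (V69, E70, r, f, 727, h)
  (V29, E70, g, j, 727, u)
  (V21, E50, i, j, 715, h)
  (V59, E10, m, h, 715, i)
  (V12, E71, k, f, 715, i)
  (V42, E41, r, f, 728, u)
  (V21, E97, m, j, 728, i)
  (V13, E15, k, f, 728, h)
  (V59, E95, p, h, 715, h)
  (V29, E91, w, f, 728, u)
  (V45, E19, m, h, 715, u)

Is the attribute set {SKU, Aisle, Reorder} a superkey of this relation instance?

Two distinct rows share (SKU=f, Aisle=728, Reorder=u), so {SKU, Aisle, Reorder} does not determine every attribute — not a superkey.

No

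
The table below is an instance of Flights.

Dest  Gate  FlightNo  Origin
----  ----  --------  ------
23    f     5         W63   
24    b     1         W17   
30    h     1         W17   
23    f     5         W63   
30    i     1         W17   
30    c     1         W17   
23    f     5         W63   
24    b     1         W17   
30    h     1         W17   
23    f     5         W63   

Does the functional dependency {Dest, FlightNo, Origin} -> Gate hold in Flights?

No

(Dest=23, FlightNo=5, Origin=W63): 4 rows → Gate = f, f, f, f ✓
(Dest=24, FlightNo=1, Origin=W17): 2 rows → Gate = b, b ✓
(Dest=30, FlightNo=1, Origin=W17): 4 rows → Gate takes values {h, i, c} — violation
Two rows agree on {Dest, FlightNo, Origin} but differ on Gate, so {Dest, FlightNo, Origin} -> Gate does not hold.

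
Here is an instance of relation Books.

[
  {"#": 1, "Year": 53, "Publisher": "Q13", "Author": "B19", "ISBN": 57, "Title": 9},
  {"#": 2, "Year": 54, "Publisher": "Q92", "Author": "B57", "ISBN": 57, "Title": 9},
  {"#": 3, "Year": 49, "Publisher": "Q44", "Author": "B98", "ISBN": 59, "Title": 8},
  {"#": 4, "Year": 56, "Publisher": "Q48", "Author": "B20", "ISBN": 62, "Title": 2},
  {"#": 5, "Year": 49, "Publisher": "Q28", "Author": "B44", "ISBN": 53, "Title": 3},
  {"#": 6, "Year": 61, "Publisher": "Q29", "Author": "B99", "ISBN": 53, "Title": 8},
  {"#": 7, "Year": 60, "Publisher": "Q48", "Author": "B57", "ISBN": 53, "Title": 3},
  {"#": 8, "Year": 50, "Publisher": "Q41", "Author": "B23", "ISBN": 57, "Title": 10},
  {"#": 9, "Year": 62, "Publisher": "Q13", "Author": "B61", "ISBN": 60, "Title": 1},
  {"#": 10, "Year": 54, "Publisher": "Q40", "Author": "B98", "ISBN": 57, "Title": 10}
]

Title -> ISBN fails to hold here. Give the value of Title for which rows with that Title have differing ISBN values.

Title=9: rows 1, 2 → ISBN = 57, 57 ✓
Title=8: rows 3, 6 → ISBN takes values {59, 53} — violation
Title=2: row 4 → ISBN = 62 ✓
Title=3: rows 5, 7 → ISBN = 53, 53 ✓
Title=10: rows 8, 10 → ISBN = 57, 57 ✓
Title=1: row 9 → ISBN = 60 ✓
The only Title value with inconsistent ISBN is Title=8.

8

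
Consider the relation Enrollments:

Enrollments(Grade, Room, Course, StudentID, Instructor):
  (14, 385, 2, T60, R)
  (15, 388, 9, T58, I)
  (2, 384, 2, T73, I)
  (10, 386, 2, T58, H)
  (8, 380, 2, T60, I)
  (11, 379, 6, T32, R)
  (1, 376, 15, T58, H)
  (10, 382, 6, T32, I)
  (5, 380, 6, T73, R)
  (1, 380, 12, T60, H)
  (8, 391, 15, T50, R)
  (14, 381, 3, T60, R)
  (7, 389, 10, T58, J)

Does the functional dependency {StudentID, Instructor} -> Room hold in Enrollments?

(StudentID=T60, Instructor=R): 2 rows → Room takes values {385, 381} — violation
(StudentID=T58, Instructor=I): 1 row → Room = 388 ✓
(StudentID=T73, Instructor=I): 1 row → Room = 384 ✓
(StudentID=T58, Instructor=H): 2 rows → Room takes values {386, 376} — violation
(StudentID=T60, Instructor=I): 1 row → Room = 380 ✓
(StudentID=T32, Instructor=R): 1 row → Room = 379 ✓
(StudentID=T32, Instructor=I): 1 row → Room = 382 ✓
(StudentID=T73, Instructor=R): 1 row → Room = 380 ✓
(StudentID=T60, Instructor=H): 1 row → Room = 380 ✓
(StudentID=T50, Instructor=R): 1 row → Room = 391 ✓
(StudentID=T58, Instructor=J): 1 row → Room = 389 ✓
Two rows agree on {StudentID, Instructor} but differ on Room, so {StudentID, Instructor} -> Room does not hold.

No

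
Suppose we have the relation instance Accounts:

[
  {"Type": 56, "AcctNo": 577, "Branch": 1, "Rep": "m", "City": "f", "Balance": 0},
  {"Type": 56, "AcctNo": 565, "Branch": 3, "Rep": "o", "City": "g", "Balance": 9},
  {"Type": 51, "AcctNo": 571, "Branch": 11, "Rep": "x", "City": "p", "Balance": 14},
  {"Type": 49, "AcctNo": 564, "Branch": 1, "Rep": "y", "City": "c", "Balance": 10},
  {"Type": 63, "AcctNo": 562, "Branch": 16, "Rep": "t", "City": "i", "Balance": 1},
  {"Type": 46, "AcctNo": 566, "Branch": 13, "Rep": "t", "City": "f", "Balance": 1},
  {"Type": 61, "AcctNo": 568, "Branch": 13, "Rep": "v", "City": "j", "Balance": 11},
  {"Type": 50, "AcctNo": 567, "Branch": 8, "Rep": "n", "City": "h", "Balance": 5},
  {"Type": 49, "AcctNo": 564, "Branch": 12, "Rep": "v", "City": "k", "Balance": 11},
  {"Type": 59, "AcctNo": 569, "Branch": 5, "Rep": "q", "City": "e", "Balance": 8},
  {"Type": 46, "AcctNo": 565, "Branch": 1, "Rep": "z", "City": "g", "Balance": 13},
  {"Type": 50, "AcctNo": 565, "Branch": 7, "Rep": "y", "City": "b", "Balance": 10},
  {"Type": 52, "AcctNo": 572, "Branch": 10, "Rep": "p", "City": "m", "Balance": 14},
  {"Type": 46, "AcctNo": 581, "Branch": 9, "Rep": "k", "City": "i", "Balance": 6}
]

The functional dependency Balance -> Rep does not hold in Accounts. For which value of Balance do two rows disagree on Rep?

14

Balance=0: 1 row → Rep = m ✓
Balance=9: 1 row → Rep = o ✓
Balance=14: 2 rows → Rep takes values {x, p} — violation
Balance=10: 2 rows → Rep = y, y ✓
Balance=1: 2 rows → Rep = t, t ✓
Balance=11: 2 rows → Rep = v, v ✓
Balance=5: 1 row → Rep = n ✓
Balance=8: 1 row → Rep = q ✓
Balance=13: 1 row → Rep = z ✓
Balance=6: 1 row → Rep = k ✓
The only Balance value with inconsistent Rep is Balance=14.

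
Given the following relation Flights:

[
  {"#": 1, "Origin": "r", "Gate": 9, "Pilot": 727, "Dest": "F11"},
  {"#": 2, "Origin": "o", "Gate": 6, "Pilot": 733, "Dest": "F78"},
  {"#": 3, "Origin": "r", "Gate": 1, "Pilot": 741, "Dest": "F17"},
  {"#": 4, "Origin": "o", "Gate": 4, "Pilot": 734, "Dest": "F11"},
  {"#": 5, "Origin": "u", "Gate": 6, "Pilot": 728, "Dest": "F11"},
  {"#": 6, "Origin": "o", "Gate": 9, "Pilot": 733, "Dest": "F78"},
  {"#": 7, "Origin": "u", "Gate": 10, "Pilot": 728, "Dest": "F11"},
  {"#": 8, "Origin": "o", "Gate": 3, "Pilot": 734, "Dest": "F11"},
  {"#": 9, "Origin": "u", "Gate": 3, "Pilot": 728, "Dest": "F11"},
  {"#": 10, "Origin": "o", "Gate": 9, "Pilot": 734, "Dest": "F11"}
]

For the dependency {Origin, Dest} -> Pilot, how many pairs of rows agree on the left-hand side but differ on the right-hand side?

(Origin=o, Dest=F78): all 2 rows agree on Pilot — 0 pairs.
(Origin=o, Dest=F11): all 3 rows agree on Pilot — 0 pairs.
(Origin=u, Dest=F11): all 3 rows agree on Pilot — 0 pairs.

0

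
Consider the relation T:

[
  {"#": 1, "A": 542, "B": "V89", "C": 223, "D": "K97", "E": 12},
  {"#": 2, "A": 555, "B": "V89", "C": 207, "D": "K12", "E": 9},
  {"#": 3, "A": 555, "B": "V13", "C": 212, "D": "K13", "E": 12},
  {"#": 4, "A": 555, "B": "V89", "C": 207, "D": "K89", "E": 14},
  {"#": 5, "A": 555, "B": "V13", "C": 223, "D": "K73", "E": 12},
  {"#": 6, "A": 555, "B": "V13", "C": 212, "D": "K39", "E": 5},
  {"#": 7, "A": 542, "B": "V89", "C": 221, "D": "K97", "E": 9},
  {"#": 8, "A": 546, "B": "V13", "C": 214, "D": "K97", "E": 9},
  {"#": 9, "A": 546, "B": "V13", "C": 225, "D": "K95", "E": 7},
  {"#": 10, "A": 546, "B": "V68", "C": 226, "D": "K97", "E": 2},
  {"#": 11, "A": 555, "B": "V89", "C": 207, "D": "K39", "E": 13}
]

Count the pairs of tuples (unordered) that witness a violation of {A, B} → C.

4

(A=542, B=V89): violating pairs (1,7) — 1 pair.
(A=555, B=V89): all 3 rows agree on C — 0 pairs.
(A=555, B=V13): violating pairs (3,5), (5,6) — 2 pairs.
(A=546, B=V13): violating pairs (8,9) — 1 pair.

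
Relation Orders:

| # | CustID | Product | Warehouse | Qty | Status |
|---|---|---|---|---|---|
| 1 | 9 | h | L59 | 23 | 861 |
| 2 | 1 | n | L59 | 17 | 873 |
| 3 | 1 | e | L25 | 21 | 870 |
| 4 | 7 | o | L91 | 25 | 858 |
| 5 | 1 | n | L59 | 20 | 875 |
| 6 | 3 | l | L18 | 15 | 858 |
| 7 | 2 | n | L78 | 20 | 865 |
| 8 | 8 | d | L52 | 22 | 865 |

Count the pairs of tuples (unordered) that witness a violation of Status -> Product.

Status=858: violating pairs (4,6) — 1 pair.
Status=865: violating pairs (7,8) — 1 pair.

2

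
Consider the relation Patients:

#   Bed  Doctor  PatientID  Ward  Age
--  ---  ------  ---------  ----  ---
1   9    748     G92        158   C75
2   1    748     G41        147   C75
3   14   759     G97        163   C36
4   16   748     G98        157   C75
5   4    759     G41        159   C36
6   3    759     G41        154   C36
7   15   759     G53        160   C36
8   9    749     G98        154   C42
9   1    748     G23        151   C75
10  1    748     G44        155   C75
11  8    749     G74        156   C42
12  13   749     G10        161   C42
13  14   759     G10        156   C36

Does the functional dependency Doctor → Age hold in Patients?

Yes

Doctor=748: rows 1, 2, 4, 9, 10 → Age = C75, C75, C75, C75, C75 ✓
Doctor=759: rows 3, 5, 6, 7, 13 → Age = C36, C36, C36, C36, C36 ✓
Doctor=749: rows 8, 11, 12 → Age = C42, C42, C42 ✓
Every Doctor value is associated with a single Age value, so Doctor → Age holds.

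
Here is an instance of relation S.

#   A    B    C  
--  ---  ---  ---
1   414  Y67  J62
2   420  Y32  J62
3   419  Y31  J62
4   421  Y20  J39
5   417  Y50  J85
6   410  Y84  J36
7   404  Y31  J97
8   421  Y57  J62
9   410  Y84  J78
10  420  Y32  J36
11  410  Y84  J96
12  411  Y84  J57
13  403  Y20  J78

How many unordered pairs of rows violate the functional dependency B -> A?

5

B=Y32: all 2 rows agree on A — 0 pairs.
B=Y31: violating pairs (3,7) — 1 pair.
B=Y20: violating pairs (4,13) — 1 pair.
B=Y84: violating pairs (6,12), (9,12), (11,12) — 3 pairs.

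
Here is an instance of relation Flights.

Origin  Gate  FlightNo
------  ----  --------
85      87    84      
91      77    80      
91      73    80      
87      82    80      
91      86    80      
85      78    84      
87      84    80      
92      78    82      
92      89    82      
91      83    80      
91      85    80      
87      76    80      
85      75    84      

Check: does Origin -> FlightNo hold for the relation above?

Origin=85: 3 rows → FlightNo = 84, 84, 84 ✓
Origin=91: 5 rows → FlightNo = 80, 80, 80, 80, 80 ✓
Origin=87: 3 rows → FlightNo = 80, 80, 80 ✓
Origin=92: 2 rows → FlightNo = 82, 82 ✓
Every Origin value is associated with a single FlightNo value, so Origin -> FlightNo holds.

Yes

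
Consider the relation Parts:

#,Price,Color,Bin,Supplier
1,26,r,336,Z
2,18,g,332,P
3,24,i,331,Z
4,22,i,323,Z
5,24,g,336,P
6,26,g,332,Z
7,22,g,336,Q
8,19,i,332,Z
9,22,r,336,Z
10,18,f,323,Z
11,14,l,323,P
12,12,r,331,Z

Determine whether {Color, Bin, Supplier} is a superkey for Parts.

No

Rows 1 and 9 have the same {Color, Bin, Supplier} value (Color=r, Bin=336, Supplier=Z) but are distinct tuples, so {Color, Bin, Supplier} does not determine every attribute — not a superkey.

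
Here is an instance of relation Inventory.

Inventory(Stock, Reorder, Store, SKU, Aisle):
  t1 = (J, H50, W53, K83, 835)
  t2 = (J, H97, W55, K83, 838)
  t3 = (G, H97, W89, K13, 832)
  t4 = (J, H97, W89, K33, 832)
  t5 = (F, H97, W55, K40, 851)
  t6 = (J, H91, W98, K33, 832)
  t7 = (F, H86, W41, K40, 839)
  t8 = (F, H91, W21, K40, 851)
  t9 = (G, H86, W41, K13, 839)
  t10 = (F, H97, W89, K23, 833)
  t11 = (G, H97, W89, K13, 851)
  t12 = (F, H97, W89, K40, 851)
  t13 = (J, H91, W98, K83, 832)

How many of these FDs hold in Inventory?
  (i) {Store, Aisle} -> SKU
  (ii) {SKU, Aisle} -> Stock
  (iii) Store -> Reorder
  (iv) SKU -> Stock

3

(i) {Store, Aisle} -> SKU: (Store=W89, Aisle=832): rows 3, 4 → SKU takes values {K13, K33} — violation; (Store=W98, Aisle=832): rows 6, 13 → SKU takes values {K33, K83} — violation; (Store=W41, Aisle=839): rows 7, 9 → SKU takes values {K40, K13} — violation; (Store=W89, Aisle=851): rows 11, 12 → SKU takes values {K13, K40} — violation — fails.
(ii) {SKU, Aisle} -> Stock: every LHS value maps to a single RHS value — holds.
(iii) Store -> Reorder: every LHS value maps to a single RHS value — holds.
(iv) SKU -> Stock: every LHS value maps to a single RHS value — holds.
3 of the 4 dependencies hold.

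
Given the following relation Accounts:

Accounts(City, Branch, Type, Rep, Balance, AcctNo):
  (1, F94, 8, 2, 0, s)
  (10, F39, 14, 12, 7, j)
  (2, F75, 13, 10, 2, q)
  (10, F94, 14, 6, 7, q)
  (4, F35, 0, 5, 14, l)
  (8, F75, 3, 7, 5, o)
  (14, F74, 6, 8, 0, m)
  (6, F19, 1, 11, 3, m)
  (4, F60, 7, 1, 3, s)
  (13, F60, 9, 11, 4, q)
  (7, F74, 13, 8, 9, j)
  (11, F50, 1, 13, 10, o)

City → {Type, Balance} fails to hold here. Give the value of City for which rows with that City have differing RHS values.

City=1: 1 row → {Type,Balance} = (8, 0) ✓
City=10: 2 rows → {Type,Balance} = (14, 7), (14, 7) ✓
City=2: 1 row → {Type,Balance} = (13, 2) ✓
City=4: 2 rows → {Type,Balance} takes values {(0, 14), (7, 3)} — violation
City=8: 1 row → {Type,Balance} = (3, 5) ✓
City=14: 1 row → {Type,Balance} = (6, 0) ✓
City=6: 1 row → {Type,Balance} = (1, 3) ✓
City=13: 1 row → {Type,Balance} = (9, 4) ✓
City=7: 1 row → {Type,Balance} = (13, 9) ✓
City=11: 1 row → {Type,Balance} = (1, 10) ✓
The only City value with inconsistent RHS is City=4.

4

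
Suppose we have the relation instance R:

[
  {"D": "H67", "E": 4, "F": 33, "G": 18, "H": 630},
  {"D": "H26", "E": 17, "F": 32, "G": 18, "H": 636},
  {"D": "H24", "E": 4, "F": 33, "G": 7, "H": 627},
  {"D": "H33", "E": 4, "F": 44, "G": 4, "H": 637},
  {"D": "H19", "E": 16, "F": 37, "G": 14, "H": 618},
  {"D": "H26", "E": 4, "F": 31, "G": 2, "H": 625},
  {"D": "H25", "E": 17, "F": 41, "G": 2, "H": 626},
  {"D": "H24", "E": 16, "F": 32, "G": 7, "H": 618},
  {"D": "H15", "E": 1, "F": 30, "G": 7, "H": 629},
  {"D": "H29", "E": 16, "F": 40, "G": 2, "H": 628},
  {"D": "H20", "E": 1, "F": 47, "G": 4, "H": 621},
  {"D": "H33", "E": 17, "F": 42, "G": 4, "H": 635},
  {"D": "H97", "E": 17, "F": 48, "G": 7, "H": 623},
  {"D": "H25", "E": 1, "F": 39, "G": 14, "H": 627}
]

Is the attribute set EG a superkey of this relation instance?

Yes

All 14 rows have distinct EG values, so EG → (all attributes) holds and EG is a superkey.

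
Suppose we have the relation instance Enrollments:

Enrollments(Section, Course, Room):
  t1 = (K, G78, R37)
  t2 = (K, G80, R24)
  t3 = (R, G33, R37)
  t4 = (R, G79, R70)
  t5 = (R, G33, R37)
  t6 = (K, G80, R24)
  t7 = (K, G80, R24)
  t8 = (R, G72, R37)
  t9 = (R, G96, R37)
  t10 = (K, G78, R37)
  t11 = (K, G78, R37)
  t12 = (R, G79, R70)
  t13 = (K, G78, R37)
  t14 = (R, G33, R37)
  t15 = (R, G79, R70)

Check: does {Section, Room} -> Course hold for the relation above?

(Section=K, Room=R37): rows 1, 10, 11, 13 → Course = G78, G78, G78, G78 ✓
(Section=K, Room=R24): rows 2, 6, 7 → Course = G80, G80, G80 ✓
(Section=R, Room=R37): rows 3, 5, 8, 9, 14 → Course takes values {G33, G72, G96} — violation
(Section=R, Room=R70): rows 4, 12, 15 → Course = G79, G79, G79 ✓
Two rows agree on {Section, Room} but differ on Course, so {Section, Room} -> Course does not hold.

No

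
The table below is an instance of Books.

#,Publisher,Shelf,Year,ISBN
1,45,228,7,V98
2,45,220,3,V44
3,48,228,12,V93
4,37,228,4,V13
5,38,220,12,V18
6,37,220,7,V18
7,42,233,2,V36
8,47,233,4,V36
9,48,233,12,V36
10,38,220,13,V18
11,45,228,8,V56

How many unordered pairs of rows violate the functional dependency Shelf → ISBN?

Shelf=228: violating pairs (1,3), (1,4), (1,11), (3,4), (3,11), (4,11) — 6 pairs.
Shelf=220: violating pairs (2,5), (2,6), (2,10) — 3 pairs.
Shelf=233: all 3 rows agree on ISBN — 0 pairs.

9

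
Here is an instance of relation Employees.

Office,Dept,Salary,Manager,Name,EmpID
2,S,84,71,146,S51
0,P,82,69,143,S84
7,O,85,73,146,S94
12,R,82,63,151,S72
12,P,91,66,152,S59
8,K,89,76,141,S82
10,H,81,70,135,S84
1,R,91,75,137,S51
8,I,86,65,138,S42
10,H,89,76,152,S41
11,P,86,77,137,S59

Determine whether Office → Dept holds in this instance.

No

Office=2: 1 row → Dept = S ✓
Office=0: 1 row → Dept = P ✓
Office=7: 1 row → Dept = O ✓
Office=12: 2 rows → Dept takes values {R, P} — violation
Office=8: 2 rows → Dept takes values {K, I} — violation
Office=10: 2 rows → Dept = H, H ✓
Office=1: 1 row → Dept = R ✓
Office=11: 1 row → Dept = P ✓
Two rows agree on Office but differ on Dept, so Office → Dept does not hold.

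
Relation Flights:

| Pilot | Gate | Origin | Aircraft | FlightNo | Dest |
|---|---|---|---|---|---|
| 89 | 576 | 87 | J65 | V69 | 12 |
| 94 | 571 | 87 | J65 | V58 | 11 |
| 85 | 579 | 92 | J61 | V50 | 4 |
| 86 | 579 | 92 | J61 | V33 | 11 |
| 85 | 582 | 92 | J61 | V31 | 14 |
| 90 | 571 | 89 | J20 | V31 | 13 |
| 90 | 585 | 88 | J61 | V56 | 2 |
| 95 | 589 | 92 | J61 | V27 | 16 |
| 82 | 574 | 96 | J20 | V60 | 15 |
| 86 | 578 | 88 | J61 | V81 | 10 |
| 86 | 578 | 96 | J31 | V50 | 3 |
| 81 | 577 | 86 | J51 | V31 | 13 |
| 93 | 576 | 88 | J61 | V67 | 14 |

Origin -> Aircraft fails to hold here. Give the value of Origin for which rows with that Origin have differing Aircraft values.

Origin=87: 2 rows → Aircraft = J65, J65 ✓
Origin=92: 4 rows → Aircraft = J61, J61, J61, J61 ✓
Origin=89: 1 row → Aircraft = J20 ✓
Origin=88: 3 rows → Aircraft = J61, J61, J61 ✓
Origin=96: 2 rows → Aircraft takes values {J20, J31} — violation
Origin=86: 1 row → Aircraft = J51 ✓
The only Origin value with inconsistent Aircraft is Origin=96.

96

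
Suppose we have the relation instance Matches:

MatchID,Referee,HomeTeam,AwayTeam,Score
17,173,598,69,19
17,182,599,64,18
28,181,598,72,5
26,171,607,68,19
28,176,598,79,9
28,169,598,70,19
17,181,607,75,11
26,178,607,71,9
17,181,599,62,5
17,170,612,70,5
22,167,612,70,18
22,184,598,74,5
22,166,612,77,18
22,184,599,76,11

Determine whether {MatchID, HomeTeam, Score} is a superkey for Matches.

No

Two distinct rows share (MatchID=22, HomeTeam=612, Score=18), so {MatchID, HomeTeam, Score} does not determine every attribute — not a superkey.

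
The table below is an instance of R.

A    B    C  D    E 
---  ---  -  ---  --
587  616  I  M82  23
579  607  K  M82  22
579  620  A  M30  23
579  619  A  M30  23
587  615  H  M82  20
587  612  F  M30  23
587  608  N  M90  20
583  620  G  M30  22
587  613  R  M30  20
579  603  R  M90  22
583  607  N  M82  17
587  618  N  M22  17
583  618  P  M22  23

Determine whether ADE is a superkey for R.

No

Two distinct rows share (A=579, D=M30, E=23), so ADE does not determine every attribute — not a superkey.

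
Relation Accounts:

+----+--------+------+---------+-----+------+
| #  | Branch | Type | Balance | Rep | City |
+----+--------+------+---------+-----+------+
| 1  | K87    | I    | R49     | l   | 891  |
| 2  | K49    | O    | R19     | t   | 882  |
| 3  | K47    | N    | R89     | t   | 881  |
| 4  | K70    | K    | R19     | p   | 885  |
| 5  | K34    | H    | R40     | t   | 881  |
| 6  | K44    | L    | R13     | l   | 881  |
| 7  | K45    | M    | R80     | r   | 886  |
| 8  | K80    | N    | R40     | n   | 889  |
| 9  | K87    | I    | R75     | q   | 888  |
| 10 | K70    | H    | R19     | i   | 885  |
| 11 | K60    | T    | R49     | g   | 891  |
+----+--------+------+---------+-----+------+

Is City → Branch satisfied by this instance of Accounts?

City=891: rows 1, 11 → Branch takes values {K87, K60} — violation
City=882: row 2 → Branch = K49 ✓
City=881: rows 3, 5, 6 → Branch takes values {K47, K34, K44} — violation
City=885: rows 4, 10 → Branch = K70, K70 ✓
City=886: row 7 → Branch = K45 ✓
City=889: row 8 → Branch = K80 ✓
City=888: row 9 → Branch = K87 ✓
Two rows agree on City but differ on Branch, so City → Branch does not hold.

No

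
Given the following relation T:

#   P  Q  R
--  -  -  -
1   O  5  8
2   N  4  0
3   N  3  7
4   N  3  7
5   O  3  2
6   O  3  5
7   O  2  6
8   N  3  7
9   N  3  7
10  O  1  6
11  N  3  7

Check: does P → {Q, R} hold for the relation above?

No

P=O: rows 1, 5, 6, 7, 10 → {Q,R} takes values {(5, 8), (3, 2), (3, 5), (2, 6), (1, 6)} — violation
P=N: rows 2, 3, 4, 8, 9, 11 → {Q,R} takes values {(4, 0), (3, 7)} — violation
Two rows agree on P but differ on {Q, R}, so P → {Q, R} does not hold.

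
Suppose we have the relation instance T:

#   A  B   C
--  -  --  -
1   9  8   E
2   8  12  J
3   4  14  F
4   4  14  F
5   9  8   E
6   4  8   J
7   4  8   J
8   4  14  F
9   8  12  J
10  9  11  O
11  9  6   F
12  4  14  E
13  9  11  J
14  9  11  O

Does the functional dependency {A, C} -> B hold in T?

(A=9, C=E): rows 1, 5 → B = 8, 8 ✓
(A=8, C=J): rows 2, 9 → B = 12, 12 ✓
(A=4, C=F): rows 3, 4, 8 → B = 14, 14, 14 ✓
(A=4, C=J): rows 6, 7 → B = 8, 8 ✓
(A=9, C=O): rows 10, 14 → B = 11, 11 ✓
(A=9, C=F): row 11 → B = 6 ✓
(A=4, C=E): row 12 → B = 14 ✓
(A=9, C=J): row 13 → B = 11 ✓
Every {A, C} value is associated with a single B value, so {A, C} -> B holds.

Yes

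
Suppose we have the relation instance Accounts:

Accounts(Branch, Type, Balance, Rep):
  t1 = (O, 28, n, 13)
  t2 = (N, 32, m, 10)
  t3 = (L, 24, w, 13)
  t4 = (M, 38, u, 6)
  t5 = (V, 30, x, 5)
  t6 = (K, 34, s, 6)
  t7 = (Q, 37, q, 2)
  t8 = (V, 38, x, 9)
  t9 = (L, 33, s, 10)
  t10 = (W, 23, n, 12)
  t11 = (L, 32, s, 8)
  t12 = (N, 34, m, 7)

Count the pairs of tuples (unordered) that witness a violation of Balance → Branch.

Balance=n: violating pairs (1,10) — 1 pair.
Balance=m: all 2 rows agree on Branch — 0 pairs.
Balance=x: all 2 rows agree on Branch — 0 pairs.
Balance=s: violating pairs (6,9), (6,11) — 2 pairs.

3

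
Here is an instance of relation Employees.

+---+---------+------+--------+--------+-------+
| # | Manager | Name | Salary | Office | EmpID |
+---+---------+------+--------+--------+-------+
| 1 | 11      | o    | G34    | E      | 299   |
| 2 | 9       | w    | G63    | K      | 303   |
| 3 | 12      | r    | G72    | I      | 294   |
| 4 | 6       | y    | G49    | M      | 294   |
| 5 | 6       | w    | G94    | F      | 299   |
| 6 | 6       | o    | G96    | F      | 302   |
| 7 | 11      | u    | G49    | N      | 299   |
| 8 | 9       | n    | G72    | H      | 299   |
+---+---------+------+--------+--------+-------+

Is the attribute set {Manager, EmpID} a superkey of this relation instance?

Rows 1 and 7 have the same {Manager, EmpID} value (Manager=11, EmpID=299) but are distinct tuples, so {Manager, EmpID} does not determine every attribute — not a superkey.

No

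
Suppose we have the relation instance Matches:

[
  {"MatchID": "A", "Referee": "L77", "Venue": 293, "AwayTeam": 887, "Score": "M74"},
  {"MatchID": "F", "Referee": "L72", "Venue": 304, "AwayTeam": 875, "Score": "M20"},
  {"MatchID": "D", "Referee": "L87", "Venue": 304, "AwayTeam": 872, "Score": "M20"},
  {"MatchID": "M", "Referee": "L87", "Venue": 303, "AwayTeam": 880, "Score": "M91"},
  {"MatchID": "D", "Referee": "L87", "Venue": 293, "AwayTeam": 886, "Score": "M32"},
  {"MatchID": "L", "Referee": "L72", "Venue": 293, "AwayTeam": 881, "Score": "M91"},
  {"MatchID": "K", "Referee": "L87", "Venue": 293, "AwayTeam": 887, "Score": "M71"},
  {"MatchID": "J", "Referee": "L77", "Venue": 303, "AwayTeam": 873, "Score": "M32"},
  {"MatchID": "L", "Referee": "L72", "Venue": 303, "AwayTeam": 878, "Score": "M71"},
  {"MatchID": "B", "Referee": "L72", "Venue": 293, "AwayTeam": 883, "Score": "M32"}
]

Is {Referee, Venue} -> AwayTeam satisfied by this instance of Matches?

No

(Referee=L77, Venue=293): 1 row → AwayTeam = 887 ✓
(Referee=L72, Venue=304): 1 row → AwayTeam = 875 ✓
(Referee=L87, Venue=304): 1 row → AwayTeam = 872 ✓
(Referee=L87, Venue=303): 1 row → AwayTeam = 880 ✓
(Referee=L87, Venue=293): 2 rows → AwayTeam takes values {886, 887} — violation
(Referee=L72, Venue=293): 2 rows → AwayTeam takes values {881, 883} — violation
(Referee=L77, Venue=303): 1 row → AwayTeam = 873 ✓
(Referee=L72, Venue=303): 1 row → AwayTeam = 878 ✓
Two rows agree on {Referee, Venue} but differ on AwayTeam, so {Referee, Venue} -> AwayTeam does not hold.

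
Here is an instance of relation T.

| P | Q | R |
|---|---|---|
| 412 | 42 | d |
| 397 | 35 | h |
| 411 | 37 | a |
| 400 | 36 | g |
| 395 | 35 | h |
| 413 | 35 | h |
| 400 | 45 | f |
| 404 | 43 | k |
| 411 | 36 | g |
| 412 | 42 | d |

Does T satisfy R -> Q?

Yes

R=d: 2 rows → Q = 42, 42 ✓
R=h: 3 rows → Q = 35, 35, 35 ✓
R=a: 1 row → Q = 37 ✓
R=g: 2 rows → Q = 36, 36 ✓
R=f: 1 row → Q = 45 ✓
R=k: 1 row → Q = 43 ✓
Every R value is associated with a single Q value, so R -> Q holds.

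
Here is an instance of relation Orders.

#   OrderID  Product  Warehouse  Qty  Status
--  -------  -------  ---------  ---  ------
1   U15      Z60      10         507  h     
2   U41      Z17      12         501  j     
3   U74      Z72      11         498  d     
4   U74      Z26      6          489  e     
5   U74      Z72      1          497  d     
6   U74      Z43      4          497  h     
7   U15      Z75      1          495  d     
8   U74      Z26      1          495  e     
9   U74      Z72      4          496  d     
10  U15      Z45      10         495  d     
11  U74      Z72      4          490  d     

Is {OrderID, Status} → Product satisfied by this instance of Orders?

No

(OrderID=U15, Status=h): row 1 → Product = Z60 ✓
(OrderID=U41, Status=j): row 2 → Product = Z17 ✓
(OrderID=U74, Status=d): rows 3, 5, 9, 11 → Product = Z72, Z72, Z72, Z72 ✓
(OrderID=U74, Status=e): rows 4, 8 → Product = Z26, Z26 ✓
(OrderID=U74, Status=h): row 6 → Product = Z43 ✓
(OrderID=U15, Status=d): rows 7, 10 → Product takes values {Z75, Z45} — violation
Two rows agree on {OrderID, Status} but differ on Product, so {OrderID, Status} → Product does not hold.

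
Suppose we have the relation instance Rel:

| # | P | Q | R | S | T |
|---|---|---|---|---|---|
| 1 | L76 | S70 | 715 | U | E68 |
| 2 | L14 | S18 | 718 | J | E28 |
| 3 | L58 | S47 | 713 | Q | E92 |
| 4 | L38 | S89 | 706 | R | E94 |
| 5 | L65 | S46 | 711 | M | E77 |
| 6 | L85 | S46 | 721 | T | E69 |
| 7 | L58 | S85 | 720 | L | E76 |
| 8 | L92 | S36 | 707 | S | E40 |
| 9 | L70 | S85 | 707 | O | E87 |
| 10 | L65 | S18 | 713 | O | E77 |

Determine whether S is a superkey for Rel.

No

Rows 9 and 10 have the same S value S=O but are distinct tuples, so S does not determine every attribute — not a superkey.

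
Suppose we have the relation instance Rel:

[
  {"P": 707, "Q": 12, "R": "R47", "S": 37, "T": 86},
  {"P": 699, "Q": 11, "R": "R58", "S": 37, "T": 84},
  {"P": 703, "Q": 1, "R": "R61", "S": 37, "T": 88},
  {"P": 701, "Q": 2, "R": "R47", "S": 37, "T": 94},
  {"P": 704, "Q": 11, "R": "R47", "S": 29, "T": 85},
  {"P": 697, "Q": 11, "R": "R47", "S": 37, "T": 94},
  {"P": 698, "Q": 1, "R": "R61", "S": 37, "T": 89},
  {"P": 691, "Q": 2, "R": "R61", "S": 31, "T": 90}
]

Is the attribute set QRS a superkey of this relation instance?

No

Two distinct rows share (Q=1, R=R61, S=37), so QRS does not determine every attribute — not a superkey.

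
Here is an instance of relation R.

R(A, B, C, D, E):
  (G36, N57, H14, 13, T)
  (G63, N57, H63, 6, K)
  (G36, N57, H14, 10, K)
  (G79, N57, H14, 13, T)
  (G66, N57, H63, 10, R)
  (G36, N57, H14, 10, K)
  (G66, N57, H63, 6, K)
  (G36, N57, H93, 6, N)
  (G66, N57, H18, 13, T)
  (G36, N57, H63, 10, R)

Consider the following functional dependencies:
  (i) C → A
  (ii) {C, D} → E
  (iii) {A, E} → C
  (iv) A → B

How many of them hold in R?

3

(i) C → A: C=H14: 4 rows → A takes values {G36, G79} — violation; C=H63: 4 rows → A takes values {G63, G66, G36} — violation — fails.
(ii) {C, D} → E: every LHS value maps to a single RHS value — holds.
(iii) {A, E} → C: every LHS value maps to a single RHS value — holds.
(iv) A → B: every LHS value maps to a single RHS value — holds.
3 of the 4 dependencies hold.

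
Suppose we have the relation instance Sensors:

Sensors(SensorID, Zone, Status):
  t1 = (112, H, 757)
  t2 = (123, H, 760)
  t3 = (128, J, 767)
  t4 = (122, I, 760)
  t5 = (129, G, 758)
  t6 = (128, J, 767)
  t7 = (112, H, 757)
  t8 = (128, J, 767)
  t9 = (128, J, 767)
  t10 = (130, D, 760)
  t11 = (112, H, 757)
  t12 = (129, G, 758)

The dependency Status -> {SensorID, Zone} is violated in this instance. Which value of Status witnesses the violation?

Status=757: rows 1, 7, 11 → {SensorID,Zone} = (112, H), (112, H), (112, H) ✓
Status=760: rows 2, 4, 10 → {SensorID,Zone} takes values {(123, H), (122, I), (130, D)} — violation
Status=767: rows 3, 6, 8, 9 → {SensorID,Zone} = (128, J), (128, J), (128, J), (128, J) ✓
Status=758: rows 5, 12 → {SensorID,Zone} = (129, G), (129, G) ✓
The only Status value with inconsistent RHS is Status=760.

760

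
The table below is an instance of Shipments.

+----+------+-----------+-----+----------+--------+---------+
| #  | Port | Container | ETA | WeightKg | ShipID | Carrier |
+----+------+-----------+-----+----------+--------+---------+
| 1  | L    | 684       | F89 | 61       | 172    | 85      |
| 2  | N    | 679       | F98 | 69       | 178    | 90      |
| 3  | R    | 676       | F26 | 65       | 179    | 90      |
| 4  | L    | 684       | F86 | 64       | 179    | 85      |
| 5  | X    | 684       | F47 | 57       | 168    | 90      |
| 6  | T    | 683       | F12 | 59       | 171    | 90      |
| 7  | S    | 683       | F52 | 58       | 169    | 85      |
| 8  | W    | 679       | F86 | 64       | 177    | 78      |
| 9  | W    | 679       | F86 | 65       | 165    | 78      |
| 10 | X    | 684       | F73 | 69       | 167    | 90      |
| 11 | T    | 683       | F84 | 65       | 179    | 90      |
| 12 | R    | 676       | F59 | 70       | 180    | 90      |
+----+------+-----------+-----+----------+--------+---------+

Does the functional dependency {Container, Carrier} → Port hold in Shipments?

Yes

(Container=684, Carrier=85): rows 1, 4 → Port = L, L ✓
(Container=679, Carrier=90): row 2 → Port = N ✓
(Container=676, Carrier=90): rows 3, 12 → Port = R, R ✓
(Container=684, Carrier=90): rows 5, 10 → Port = X, X ✓
(Container=683, Carrier=90): rows 6, 11 → Port = T, T ✓
(Container=683, Carrier=85): row 7 → Port = S ✓
(Container=679, Carrier=78): rows 8, 9 → Port = W, W ✓
Every {Container, Carrier} value is associated with a single Port value, so {Container, Carrier} → Port holds.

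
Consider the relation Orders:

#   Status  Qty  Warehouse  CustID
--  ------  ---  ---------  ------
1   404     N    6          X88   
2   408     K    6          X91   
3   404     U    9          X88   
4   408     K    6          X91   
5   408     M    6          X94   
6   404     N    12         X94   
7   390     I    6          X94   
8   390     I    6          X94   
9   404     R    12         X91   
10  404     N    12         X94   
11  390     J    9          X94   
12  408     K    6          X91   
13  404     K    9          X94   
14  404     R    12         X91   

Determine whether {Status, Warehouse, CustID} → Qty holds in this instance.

(Status=404, Warehouse=6, CustID=X88): row 1 → Qty = N ✓
(Status=408, Warehouse=6, CustID=X91): rows 2, 4, 12 → Qty = K, K, K ✓
(Status=404, Warehouse=9, CustID=X88): row 3 → Qty = U ✓
(Status=408, Warehouse=6, CustID=X94): row 5 → Qty = M ✓
(Status=404, Warehouse=12, CustID=X94): rows 6, 10 → Qty = N, N ✓
(Status=390, Warehouse=6, CustID=X94): rows 7, 8 → Qty = I, I ✓
(Status=404, Warehouse=12, CustID=X91): rows 9, 14 → Qty = R, R ✓
(Status=390, Warehouse=9, CustID=X94): row 11 → Qty = J ✓
(Status=404, Warehouse=9, CustID=X94): row 13 → Qty = K ✓
Every {Status, Warehouse, CustID} value is associated with a single Qty value, so {Status, Warehouse, CustID} → Qty holds.

Yes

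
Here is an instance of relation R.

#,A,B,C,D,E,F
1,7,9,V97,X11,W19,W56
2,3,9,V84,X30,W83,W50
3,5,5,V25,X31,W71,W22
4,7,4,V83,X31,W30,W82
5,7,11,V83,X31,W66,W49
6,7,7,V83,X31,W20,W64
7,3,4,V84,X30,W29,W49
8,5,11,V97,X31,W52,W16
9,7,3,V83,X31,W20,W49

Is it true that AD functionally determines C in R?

No

(A=7, D=X11): row 1 → C = V97 ✓
(A=3, D=X30): rows 2, 7 → C = V84, V84 ✓
(A=5, D=X31): rows 3, 8 → C takes values {V25, V97} — violation
(A=7, D=X31): rows 4, 5, 6, 9 → C = V83, V83, V83, V83 ✓
Two rows agree on AD but differ on C, so AD -> C does not hold.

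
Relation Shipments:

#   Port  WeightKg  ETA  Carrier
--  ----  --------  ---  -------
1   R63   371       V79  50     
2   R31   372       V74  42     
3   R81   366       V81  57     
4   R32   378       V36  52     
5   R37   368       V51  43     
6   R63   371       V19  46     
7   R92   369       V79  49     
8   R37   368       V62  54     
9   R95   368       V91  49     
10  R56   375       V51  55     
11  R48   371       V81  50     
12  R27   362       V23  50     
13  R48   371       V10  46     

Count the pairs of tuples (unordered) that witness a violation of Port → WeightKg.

0

Port=R63: all 2 rows agree on WeightKg — 0 pairs.
Port=R37: all 2 rows agree on WeightKg — 0 pairs.
Port=R48: all 2 rows agree on WeightKg — 0 pairs.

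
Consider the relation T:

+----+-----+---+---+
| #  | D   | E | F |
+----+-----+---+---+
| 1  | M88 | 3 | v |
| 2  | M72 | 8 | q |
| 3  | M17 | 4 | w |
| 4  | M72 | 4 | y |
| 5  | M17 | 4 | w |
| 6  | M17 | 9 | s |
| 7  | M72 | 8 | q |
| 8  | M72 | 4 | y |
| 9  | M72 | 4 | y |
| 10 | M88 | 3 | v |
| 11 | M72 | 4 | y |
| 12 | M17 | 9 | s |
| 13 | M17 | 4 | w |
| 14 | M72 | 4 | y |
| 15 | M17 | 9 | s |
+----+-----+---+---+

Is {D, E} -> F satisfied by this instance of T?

Yes

(D=M88, E=3): rows 1, 10 → F = v, v ✓
(D=M72, E=8): rows 2, 7 → F = q, q ✓
(D=M17, E=4): rows 3, 5, 13 → F = w, w, w ✓
(D=M72, E=4): rows 4, 8, 9, 11, 14 → F = y, y, y, y, y ✓
(D=M17, E=9): rows 6, 12, 15 → F = s, s, s ✓
Every {D, E} value is associated with a single F value, so {D, E} -> F holds.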